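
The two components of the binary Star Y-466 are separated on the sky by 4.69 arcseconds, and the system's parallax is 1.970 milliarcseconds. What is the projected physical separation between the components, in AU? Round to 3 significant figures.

2380 AU

d = 1/p = 1/0.001970″ = 507.61 pc.
At distance d (pc), an angle of θ arcsec spans θ·d AU: s = 4.69 × 507.61 = 2380.7 AU.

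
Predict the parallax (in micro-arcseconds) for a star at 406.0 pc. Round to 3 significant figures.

2460 μas

p = 1/d = 1/406 = 0.0024631 arcsec.
= 0.0024631 × 10⁶ = 2463.1 μas.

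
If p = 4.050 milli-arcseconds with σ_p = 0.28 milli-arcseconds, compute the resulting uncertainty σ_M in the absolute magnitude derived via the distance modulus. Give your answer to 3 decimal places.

σ_M = 0.150 mag

M = m − 5 log₁₀ d + 5 = m + 5 log₁₀ p + 5, so ∂M/∂p = 5/(p ln 10).
σ_M = (5/ln 10) · (σ_p/p) = 2.1715 × 0.28/4.050 = 2.1715 × 0.069136 = 0.15013.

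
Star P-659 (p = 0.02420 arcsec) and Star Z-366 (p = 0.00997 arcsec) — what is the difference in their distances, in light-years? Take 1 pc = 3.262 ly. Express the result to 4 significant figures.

192.4 ly

d_A = 1/0.02420″ = 41.322 pc; d_B = 1/0.009970″ = 100.3 pc.
|d_B − d_A| = |100.3 − 41.322| = 58.978 pc = 58.978 × 3.262 ly = 192.39 ly.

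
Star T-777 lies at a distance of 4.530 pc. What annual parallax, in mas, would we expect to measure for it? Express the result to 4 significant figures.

220.8 mas

p = 1/d = 1/4.53 = 0.22075 arcsec.
= 0.22075 × 1000 = 220.75 mas.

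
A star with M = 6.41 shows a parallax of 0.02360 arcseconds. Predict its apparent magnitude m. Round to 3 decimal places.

d = 1/p = 1/0.02360″ = 42.373 pc.
m − M = 5 log₁₀ d − 5 = 5 log₁₀(42.373) − 5 = 8.1354 − 5 = 3.1354.
m = M + (m − M) = 6.41 + 3.1354 = 9.545.

m = 9.545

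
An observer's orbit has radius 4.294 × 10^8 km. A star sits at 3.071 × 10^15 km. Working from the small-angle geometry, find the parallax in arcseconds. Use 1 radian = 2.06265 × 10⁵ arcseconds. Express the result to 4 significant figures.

θ ≈ B/d = (4.294 × 10^8) / (3.071 × 10^15) = 1.3982 × 10^-7 rad.
In arcseconds: 1.3982 × 10^-7 × 206265 = 0.02884″.

0.02884 arcsec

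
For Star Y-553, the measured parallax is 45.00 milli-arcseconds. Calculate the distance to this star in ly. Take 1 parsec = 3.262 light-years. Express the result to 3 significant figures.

p = 45.00 milli-arcseconds = 0.04500 arcsec.
d = 1/p = 1/0.04500 = 22.222 pc.
In light-years: 22.222 × 3.262 = 72.488 ly.

72.5 ly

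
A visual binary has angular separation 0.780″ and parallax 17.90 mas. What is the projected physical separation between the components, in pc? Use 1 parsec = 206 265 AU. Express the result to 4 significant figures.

0.0002113 pc

d = 1/p = 1/0.01790″ = 55.866 pc.
At distance d (pc), an angle of θ arcsec spans θ·d AU: s = 0.780 × 55.866 = 43.575 AU.
= 43.575 / 206265 = 0.00021126 pc.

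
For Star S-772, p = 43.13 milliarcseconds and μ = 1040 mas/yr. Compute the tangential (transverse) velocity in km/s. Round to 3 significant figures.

114 km/s

d = 1/p = 1/0.04313″ = 23.186 pc.
μ = 1040 mas/yr = 1.04 ″/yr.
v_t = 4.74 × μ × d = 4.74 × 1.04 × 23.186 = 114.3 km/s.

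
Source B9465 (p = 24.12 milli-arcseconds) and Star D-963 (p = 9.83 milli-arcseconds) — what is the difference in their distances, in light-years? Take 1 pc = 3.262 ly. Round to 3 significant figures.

197 ly

d_A = 1/0.02412″ = 41.459 pc; d_B = 1/0.009830″ = 101.73 pc.
|d_B − d_A| = |101.73 − 41.459| = 60.271 pc = 60.271 × 3.262 ly = 196.6 ly.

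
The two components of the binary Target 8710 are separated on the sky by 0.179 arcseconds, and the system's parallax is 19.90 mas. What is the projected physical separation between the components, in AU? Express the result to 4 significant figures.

8.995 AU

d = 1/p = 1/0.01990″ = 50.251 pc.
At distance d (pc), an angle of θ arcsec spans θ·d AU: s = 0.179 × 50.251 = 8.9949 AU.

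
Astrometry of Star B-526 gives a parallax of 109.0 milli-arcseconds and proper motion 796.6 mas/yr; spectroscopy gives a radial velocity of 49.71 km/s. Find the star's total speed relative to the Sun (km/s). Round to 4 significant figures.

d = 1/p = 1/0.1090″ = 9.1743 pc.
μ = 796.6 mas/yr = 0.7966 ″/yr.
v_t = 4.740 μ d = 4.740 × 0.7966 × 9.1743 = 34.641 km/s.
v = √(v_r² + v_t²) = √(49.71² + 34.641²) = √3671.08 = 60.589 km/s.

60.59 km/s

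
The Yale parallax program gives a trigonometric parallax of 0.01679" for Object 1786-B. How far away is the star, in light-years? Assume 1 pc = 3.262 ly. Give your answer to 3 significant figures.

194 light years

d = 1/p = 1/0.01679 = 59.559 pc.
In light-years: 59.559 × 3.262 = 194.28 ly.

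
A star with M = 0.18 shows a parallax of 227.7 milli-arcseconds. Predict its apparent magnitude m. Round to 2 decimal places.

m = -1.61

d = 1/p = 1/0.2277″ = 4.3917 pc.
m − M = 5 log₁₀ d − 5 = 5 log₁₀(4.3917) − 5 = 3.2132 − 5 = -1.7868.
m = M + (m − M) = 0.18 + (-1.7868) = -1.61.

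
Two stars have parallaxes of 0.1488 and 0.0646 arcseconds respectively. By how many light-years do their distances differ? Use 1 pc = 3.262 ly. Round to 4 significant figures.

d_A = 1/0.1488″ = 6.7204 pc; d_B = 1/0.06460″ = 15.48 pc.
|d_B − d_A| = |15.48 − 6.7204| = 8.7596 pc = 8.7596 × 3.262 ly = 28.574 ly.

28.57 ly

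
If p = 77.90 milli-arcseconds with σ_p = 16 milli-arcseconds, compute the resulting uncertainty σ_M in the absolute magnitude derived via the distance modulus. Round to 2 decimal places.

M = m − 5 log₁₀ d + 5 = m + 5 log₁₀ p + 5, so ∂M/∂p = 5/(p ln 10).
σ_M = (5/ln 10) · (σ_p/p) = 2.1715 × 16/77.90 = 2.1715 × 0.20539 = 0.446.

σ_M = 0.45 mag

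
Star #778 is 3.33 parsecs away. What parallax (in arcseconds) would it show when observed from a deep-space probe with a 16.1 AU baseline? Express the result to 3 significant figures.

4.83 arcsec

p (arcsec) = B (AU) / d (pc).
p = 16.1 / 3.33 = 4.8348 arcsec.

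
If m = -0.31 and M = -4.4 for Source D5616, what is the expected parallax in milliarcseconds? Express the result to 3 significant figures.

m − M = -0.31 − (-4.4) = 4.09.
d = 10^((m−M)/5 + 1) = 10^1.818 = 65.766 pc.
p = 1/d = 1/65.766 = 0.015205 arcsec = 15.205 mas.

15.2 mas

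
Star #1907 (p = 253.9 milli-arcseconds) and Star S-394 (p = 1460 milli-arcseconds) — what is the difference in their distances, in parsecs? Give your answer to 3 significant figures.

3.25 pc

d_A = 1/0.2539″ = 3.9386 pc; d_B = 1/1.460″ = 0.68493 pc.
|d_B − d_A| = |0.68493 − 3.9386| = 3.2537 pc.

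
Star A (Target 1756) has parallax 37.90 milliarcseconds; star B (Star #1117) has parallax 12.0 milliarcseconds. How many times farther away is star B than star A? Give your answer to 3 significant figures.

Since d = 1/p, d_B/d_A = p_A/p_B.
= 37.90 / 12.0 = 3.1583.

3.16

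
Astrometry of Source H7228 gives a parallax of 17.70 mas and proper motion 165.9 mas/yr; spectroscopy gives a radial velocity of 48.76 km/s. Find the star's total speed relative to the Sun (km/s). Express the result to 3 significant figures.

66.0 km/s

d = 1/p = 1/0.01770″ = 56.497 pc.
μ = 165.9 mas/yr = 0.1659 ″/yr.
v_t = 4.740 μ d = 4.740 × 0.1659 × 56.497 = 44.427 km/s.
v = √(v_r² + v_t²) = √(48.76² + 44.427²) = √4351.3 = 65.964 km/s.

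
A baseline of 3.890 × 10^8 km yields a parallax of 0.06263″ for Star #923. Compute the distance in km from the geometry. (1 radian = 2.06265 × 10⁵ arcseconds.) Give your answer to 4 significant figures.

1.281 × 10^15 km

θ = 0.06263″ = 0.06263/206265 = 3.0364 × 10^-7 rad.
d = B/θ = (3.890 × 10^8) / (3.0364 × 10^-7) = 1.2811 × 10^15 km.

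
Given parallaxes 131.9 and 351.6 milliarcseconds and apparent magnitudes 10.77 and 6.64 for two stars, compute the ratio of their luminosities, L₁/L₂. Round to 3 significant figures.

d₁ = 1/p₁ = 1/0.1319″ = 7.5815 pc; d₂ = 1/p₂ = 1/0.3516″ = 2.8441 pc.
M₁ = m₁ − 5 log₁₀ d₁ + 5 = 10.77 − 4.3988 + 5 = 11.3712.
M₂ = 6.64 − 2.2697 + 5 = 9.3703.
L₁/L₂ = 10^(0.4(M₂ − M₁)) = 10^(0.4 × (-2.0009)) = 10^(-0.80036) = 0.15836.

L₁/L₂ = 0.158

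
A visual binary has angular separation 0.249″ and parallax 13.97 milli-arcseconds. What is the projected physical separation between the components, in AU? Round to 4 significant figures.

17.82 AU

d = 1/p = 1/0.01397″ = 71.582 pc.
At distance d (pc), an angle of θ arcsec spans θ·d AU: s = 0.249 × 71.582 = 17.824 AU.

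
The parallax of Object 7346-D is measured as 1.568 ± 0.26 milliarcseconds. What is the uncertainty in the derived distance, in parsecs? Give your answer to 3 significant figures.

106 pc

d = 1/p, so σ_d = σ_p / p².
σ_d = 0.000260 / (0.001568)² = 0.000260 / 0.0000024586 = 105.75 pc.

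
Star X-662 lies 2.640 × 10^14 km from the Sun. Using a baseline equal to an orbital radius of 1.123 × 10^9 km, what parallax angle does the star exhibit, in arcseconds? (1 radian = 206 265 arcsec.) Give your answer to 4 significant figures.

θ ≈ B/d = (1.123 × 10^9) / (2.640 × 10^14) = 4.2538 × 10^-6 rad.
In arcseconds: 4.2538 × 10^-6 × 206265 = 0.87741″.

0.8774 arcsec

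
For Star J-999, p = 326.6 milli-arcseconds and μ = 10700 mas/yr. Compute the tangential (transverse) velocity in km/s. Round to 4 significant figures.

d = 1/p = 1/0.3266″ = 3.0618 pc.
μ = 10700 mas/yr = 10.7 ″/yr.
v_t = 4.74 × μ × d = 4.74 × 10.7 × 3.0618 = 155.29 km/s.

155.3 km/s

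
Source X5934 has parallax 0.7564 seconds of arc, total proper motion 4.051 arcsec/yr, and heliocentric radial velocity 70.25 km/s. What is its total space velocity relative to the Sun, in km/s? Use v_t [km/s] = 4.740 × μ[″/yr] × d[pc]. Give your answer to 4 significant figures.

d = 1/p = 1/0.7564″ = 1.3221 pc.
v_t = 4.740 μ d = 4.740 × 4.051 × 1.3221 = 25.387 km/s.
v = √(v_r² + v_t²) = √(70.25² + 25.387²) = √5579.56 = 74.696 km/s.

74.70 km/s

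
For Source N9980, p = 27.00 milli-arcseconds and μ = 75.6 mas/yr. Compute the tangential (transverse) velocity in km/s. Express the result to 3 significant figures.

d = 1/p = 1/0.02700″ = 37.037 pc.
μ = 75.6 mas/yr = 0.0756 ″/yr.
v_t = 4.74 × μ × d = 4.74 × 0.0756 × 37.037 = 13.272 km/s.

13.3 km/s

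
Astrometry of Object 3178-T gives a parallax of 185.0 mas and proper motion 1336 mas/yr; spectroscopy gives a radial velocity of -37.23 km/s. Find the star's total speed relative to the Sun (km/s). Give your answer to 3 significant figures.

50.6 km/s

d = 1/p = 1/0.1850″ = 5.4054 pc.
μ = 1336 mas/yr = 1.336 ″/yr.
v_t = 4.740 μ d = 4.740 × 1.336 × 5.4054 = 34.23 km/s.
v = √(v_r² + v_t²) = √((-37.23)² + 34.23²) = √2557.77 = 50.574 km/s.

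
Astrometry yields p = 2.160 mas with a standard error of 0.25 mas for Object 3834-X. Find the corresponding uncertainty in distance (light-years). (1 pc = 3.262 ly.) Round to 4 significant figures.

d = 1/p, so σ_d = σ_p / p².
σ_d = 0.000250 / (0.002160)² = 0.000250 / 0.0000046656 = 53.584 pc = 53.584 × 3.262 ly = 174.79 ly.

174.8 ly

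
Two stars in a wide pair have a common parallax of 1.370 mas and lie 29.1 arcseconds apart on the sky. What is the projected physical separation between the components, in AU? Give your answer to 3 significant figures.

21200 AU

d = 1/p = 1/0.001370″ = 729.93 pc.
At distance d (pc), an angle of θ arcsec spans θ·d AU: s = 29.1 × 729.93 = 21241 AU.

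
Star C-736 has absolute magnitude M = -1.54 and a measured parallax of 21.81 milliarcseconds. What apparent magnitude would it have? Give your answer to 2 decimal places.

m = 1.77

d = 1/p = 1/0.02181″ = 45.851 pc.
m − M = 5 log₁₀ d − 5 = 5 log₁₀(45.851) − 5 = 8.3067 − 5 = 3.3067.
m = M + (m − M) = -1.54 + 3.3067 = 1.77.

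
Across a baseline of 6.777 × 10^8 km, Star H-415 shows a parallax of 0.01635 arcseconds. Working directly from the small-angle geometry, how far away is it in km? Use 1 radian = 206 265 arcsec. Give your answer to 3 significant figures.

8.55 × 10^15 km

θ = 0.01635″ = 0.01635/206265 = 7.9267 × 10^-8 rad.
d = B/θ = (6.777 × 10^8) / (7.9267 × 10^-8) = 8.5496 × 10^15 km.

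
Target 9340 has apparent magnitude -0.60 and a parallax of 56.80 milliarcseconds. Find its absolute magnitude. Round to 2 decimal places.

d = 1/p = 1/0.05680″ = 17.606 pc.
m − M = 5 log₁₀(17.606) − 5 = 6.2283 − 5 = 1.2283.
M = m − (m − M) = -0.60 − 1.2283 = -1.83.

M = -1.83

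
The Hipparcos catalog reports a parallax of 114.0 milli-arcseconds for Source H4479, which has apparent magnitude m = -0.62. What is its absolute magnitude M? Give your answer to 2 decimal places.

M = -0.34

d = 1/p = 1/0.1140″ = 8.7719 pc.
m − M = 5 log₁₀(8.7719) − 5 = 4.7155 − 5 = -0.2845.
M = m − (m − M) = -0.62 − (-0.2845) = -0.34.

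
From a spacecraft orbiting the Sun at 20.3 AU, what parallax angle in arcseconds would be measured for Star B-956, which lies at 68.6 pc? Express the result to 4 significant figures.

0.2959 arcsec

p (arcsec) = B (AU) / d (pc).
p = 20.3 / 68.6 = 0.29592 arcsec.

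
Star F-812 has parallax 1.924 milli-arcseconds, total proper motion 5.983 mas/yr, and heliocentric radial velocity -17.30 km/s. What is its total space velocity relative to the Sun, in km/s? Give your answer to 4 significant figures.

22.73 km/s

d = 1/p = 1/0.001924″ = 519.75 pc.
μ = 5.983 mas/yr = 0.005983 ″/yr.
v_t = 4.740 μ d = 4.740 × 0.005983 × 519.75 = 14.74 km/s.
v = √(v_r² + v_t²) = √((-17.30)² + 14.74²) = √516.558 = 22.728 km/s.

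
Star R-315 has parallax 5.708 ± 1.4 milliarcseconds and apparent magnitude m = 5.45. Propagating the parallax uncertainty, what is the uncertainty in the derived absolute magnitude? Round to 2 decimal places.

σ_M = 0.53 mag

M = m − 5 log₁₀ d + 5 = m + 5 log₁₀ p + 5, so ∂M/∂p = 5/(p ln 10).
σ_M = (5/ln 10) · (σ_p/p) = 2.1715 × 1.4/5.708 = 2.1715 × 0.24527 = 0.5326.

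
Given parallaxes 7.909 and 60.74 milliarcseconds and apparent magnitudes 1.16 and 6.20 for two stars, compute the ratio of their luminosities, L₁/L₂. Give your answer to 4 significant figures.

d₁ = 1/p₁ = 1/0.007909″ = 126.44 pc; d₂ = 1/p₂ = 1/0.06074″ = 16.464 pc.
M₁ = m₁ − 5 log₁₀ d₁ + 5 = 1.16 − 10.5094 + 5 = -4.3494.
M₂ = 6.20 − 6.0827 + 5 = 5.1173.
L₁/L₂ = 10^(0.4(M₂ − M₁)) = 10^(0.4 × 9.4667) = 10^3.78668 = 6119.

L₁/L₂ = 6119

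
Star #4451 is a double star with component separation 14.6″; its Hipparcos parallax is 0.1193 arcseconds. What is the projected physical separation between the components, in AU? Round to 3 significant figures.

d = 1/p = 1/0.1193″ = 8.3822 pc.
At distance d (pc), an angle of θ arcsec spans θ·d AU: s = 14.6 × 8.3822 = 122.38 AU.

122 AU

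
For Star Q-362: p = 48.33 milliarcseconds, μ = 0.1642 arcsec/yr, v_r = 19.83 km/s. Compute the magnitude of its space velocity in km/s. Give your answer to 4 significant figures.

d = 1/p = 1/0.04833″ = 20.691 pc.
v_t = 4.740 μ d = 4.740 × 0.1642 × 20.691 = 16.104 km/s.
v = √(v_r² + v_t²) = √(19.83² + 16.104²) = √652.568 = 25.545 km/s.

25.55 km/s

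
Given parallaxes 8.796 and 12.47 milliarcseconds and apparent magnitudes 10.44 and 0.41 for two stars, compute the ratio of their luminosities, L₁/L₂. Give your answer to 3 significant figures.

L₁/L₂ = 0.000196

d₁ = 1/p₁ = 1/0.008796″ = 113.69 pc; d₂ = 1/p₂ = 1/0.01247″ = 80.192 pc.
M₁ = m₁ − 5 log₁₀ d₁ + 5 = 10.44 − 10.2786 + 5 = 5.1614.
M₂ = 0.41 − 9.5207 + 5 = -4.1107.
L₁/L₂ = 10^(0.4(M₂ − M₁)) = 10^(0.4 × (-9.2721)) = 10^(-3.70884) = 0.00019551.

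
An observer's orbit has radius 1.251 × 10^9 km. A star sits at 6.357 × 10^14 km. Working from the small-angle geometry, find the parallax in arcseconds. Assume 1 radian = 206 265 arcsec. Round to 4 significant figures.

0.4059 arcsec

θ ≈ B/d = (1.251 × 10^9) / (6.357 × 10^14) = 1.9679 × 10^-6 rad.
In arcseconds: 1.9679 × 10^-6 × 206265 = 0.40591″.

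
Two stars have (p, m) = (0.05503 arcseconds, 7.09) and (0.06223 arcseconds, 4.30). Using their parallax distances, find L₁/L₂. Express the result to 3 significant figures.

L₁/L₂ = 0.0979

d₁ = 1/p₁ = 1/0.05503″ = 18.172 pc; d₂ = 1/p₂ = 1/0.06223″ = 16.069 pc.
M₁ = m₁ − 5 log₁₀ d₁ + 5 = 7.09 − 6.2970 + 5 = 5.7930.
M₂ = 4.30 − 6.0299 + 5 = 3.2701.
L₁/L₂ = 10^(0.4(M₂ − M₁)) = 10^(0.4 × (-2.5229)) = 10^(-1.00916) = 0.097913.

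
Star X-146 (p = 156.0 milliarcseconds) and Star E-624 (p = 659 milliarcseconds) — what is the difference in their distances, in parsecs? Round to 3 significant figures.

4.89 pc

d_A = 1/0.1560″ = 6.4103 pc; d_B = 1/0.6590″ = 1.5175 pc.
|d_B − d_A| = |1.5175 − 6.4103| = 4.8928 pc.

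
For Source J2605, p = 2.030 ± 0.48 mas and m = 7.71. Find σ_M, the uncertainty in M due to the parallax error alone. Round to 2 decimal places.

σ_M = 0.51 mag

M = m − 5 log₁₀ d + 5 = m + 5 log₁₀ p + 5, so ∂M/∂p = 5/(p ln 10).
σ_M = (5/ln 10) · (σ_p/p) = 2.1715 × 0.48/2.030 = 2.1715 × 0.23645 = 0.51345.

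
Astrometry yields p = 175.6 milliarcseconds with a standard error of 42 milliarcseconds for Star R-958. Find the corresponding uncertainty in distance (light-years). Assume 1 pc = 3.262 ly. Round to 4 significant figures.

4.443 ly

d = 1/p, so σ_d = σ_p / p².
σ_d = 0.0420 / (0.1756)² = 0.0420 / 0.030835 = 1.3621 pc = 1.3621 × 3.262 ly = 4.4432 ly.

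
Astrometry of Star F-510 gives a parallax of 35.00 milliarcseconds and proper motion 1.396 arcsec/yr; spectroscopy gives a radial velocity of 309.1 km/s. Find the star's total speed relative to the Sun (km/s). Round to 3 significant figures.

362 km/s

d = 1/p = 1/0.03500″ = 28.571 pc.
v_t = 4.740 μ d = 4.740 × 1.396 × 28.571 = 189.06 km/s.
v = √(v_r² + v_t²) = √(309.1² + 189.06²) = √131286 = 362.33 km/s.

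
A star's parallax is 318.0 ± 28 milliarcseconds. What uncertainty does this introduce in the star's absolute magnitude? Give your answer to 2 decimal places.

M = m − 5 log₁₀ d + 5 = m + 5 log₁₀ p + 5, so ∂M/∂p = 5/(p ln 10).
σ_M = (5/ln 10) · (σ_p/p) = 2.1715 × 28/318.0 = 2.1715 × 0.08805 = 0.1912.

σ_M = 0.19 mag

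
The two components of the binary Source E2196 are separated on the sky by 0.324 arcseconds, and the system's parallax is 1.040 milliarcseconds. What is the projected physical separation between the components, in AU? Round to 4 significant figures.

d = 1/p = 1/0.001040″ = 961.54 pc.
At distance d (pc), an angle of θ arcsec spans θ·d AU: s = 0.324 × 961.54 = 311.54 AU.

311.5 AU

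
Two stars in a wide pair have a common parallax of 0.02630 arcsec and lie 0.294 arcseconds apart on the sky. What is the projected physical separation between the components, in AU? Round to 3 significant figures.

d = 1/p = 1/0.02630″ = 38.023 pc.
At distance d (pc), an angle of θ arcsec spans θ·d AU: s = 0.294 × 38.023 = 11.179 AU.

11.2 AU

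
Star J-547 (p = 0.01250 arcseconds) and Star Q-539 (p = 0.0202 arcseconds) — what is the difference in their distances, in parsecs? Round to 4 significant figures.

30.50 pc

d_A = 1/0.01250″ = 80 pc; d_B = 1/0.02020″ = 49.505 pc.
|d_B − d_A| = |49.505 − 80| = 30.495 pc.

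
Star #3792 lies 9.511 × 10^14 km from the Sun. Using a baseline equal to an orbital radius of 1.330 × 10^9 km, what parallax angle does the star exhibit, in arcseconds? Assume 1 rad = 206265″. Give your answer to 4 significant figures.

0.2884 arcsec

θ ≈ B/d = (1.330 × 10^9) / (9.511 × 10^14) = 1.3984 × 10^-6 rad.
In arcseconds: 1.3984 × 10^-6 × 206265 = 0.28844″.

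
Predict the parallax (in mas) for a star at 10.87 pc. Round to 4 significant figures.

p = 1/d = 1/10.87 = 0.091996 arcsec.
= 0.091996 × 1000 = 91.996 mas.

92.00 mas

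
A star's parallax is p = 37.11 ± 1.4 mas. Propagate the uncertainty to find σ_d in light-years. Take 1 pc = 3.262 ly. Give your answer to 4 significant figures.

d = 1/p, so σ_d = σ_p / p².
σ_d = 0.00140 / (0.03711)² = 0.00140 / 0.0013772 = 1.0166 pc = 1.0166 × 3.262 ly = 3.3161 ly.

3.316 ly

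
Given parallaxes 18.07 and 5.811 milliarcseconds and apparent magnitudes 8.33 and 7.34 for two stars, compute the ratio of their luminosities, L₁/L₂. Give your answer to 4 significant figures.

d₁ = 1/p₁ = 1/0.01807″ = 55.34 pc; d₂ = 1/p₂ = 1/0.005811″ = 172.09 pc.
M₁ = m₁ − 5 log₁₀ d₁ + 5 = 8.33 − 8.7152 + 5 = 4.6148.
M₂ = 7.34 − 11.1788 + 5 = 1.1612.
L₁/L₂ = 10^(0.4(M₂ − M₁)) = 10^(0.4 × (-3.4536)) = 10^(-1.38144) = 0.041549.

L₁/L₂ = 0.04155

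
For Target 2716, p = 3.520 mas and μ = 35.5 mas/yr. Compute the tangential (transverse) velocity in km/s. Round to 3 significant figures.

d = 1/p = 1/0.003520″ = 284.09 pc.
μ = 35.5 mas/yr = 0.0355 ″/yr.
v_t = 4.74 × μ × d = 4.74 × 0.0355 × 284.09 = 47.804 km/s.

47.8 km/s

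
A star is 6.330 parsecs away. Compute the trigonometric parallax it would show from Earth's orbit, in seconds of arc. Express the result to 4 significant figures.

p = 1/d = 1/6.33 = 0.15798 arcsec.

0.1580 arcsec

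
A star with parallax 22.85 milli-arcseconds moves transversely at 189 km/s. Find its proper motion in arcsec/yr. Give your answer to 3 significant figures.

d = 1/p = 1/0.02285″ = 43.764 pc.
μ = v_t / (4.74 d) = 189 / (4.74 × 43.764) = 189 / 207.44 = 0.91111 ″/yr.

0.911 arcsec/yr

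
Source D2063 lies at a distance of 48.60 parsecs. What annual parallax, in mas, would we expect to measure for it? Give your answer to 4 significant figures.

20.58 mas

p = 1/d = 1/48.6 = 0.020576 arcsec.
= 0.020576 × 1000 = 20.576 mas.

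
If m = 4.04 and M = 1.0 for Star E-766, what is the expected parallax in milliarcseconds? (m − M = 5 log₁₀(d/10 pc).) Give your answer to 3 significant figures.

m − M = 4.04 − 1.0 = 3.04.
d = 10^((m−M)/5 + 1) = 10^1.608 = 40.551 pc.
p = 1/d = 1/40.551 = 0.02466 arcsec = 24.66 mas.

24.7 mas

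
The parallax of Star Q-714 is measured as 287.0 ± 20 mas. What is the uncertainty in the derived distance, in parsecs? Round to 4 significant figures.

d = 1/p, so σ_d = σ_p / p².
σ_d = 0.0200 / (0.2870)² = 0.0200 / 0.082369 = 0.24281 pc.

0.2428 pc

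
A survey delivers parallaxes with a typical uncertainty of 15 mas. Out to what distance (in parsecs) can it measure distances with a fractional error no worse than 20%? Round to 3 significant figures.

σ_d/d = σ_p/p, so the condition is σ_p/p ≤ 0.20, i.e. p ≥ σ_p/0.20.
p_min = 15/0.20 = 75 mas = 0.075 arcsec.
d_max = 1/p_min = 1/0.075 = 13.333 pc.

13.3 pc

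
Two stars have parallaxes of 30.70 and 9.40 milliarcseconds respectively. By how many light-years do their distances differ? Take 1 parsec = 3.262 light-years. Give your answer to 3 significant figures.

d_A = 1/0.03070″ = 32.573 pc; d_B = 1/0.009400″ = 106.38 pc.
|d_B − d_A| = |106.38 − 32.573| = 73.807 pc = 73.807 × 3.262 ly = 240.76 ly.

241 ly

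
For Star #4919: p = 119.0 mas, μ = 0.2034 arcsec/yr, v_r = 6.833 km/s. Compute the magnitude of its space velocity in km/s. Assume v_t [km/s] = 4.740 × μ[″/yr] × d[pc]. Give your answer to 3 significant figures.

10.6 km/s

d = 1/p = 1/0.1190″ = 8.4034 pc.
v_t = 4.740 μ d = 4.740 × 0.2034 × 8.4034 = 8.1019 km/s.
v = √(v_r² + v_t²) = √(6.833² + 8.1019²) = √112.331 = 10.599 km/s.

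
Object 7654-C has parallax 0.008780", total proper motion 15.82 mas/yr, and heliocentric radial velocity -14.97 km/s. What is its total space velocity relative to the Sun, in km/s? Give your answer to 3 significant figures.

17.2 km/s

d = 1/p = 1/0.008780″ = 113.9 pc.
μ = 15.82 mas/yr = 0.01582 ″/yr.
v_t = 4.740 μ d = 4.740 × 0.01582 × 113.9 = 8.541 km/s.
v = √(v_r² + v_t²) = √((-14.97)² + 8.541²) = √297.05 = 17.235 km/s.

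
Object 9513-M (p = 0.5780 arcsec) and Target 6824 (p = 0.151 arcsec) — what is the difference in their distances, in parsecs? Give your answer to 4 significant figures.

4.892 pc

d_A = 1/0.5780″ = 1.7301 pc; d_B = 1/0.1510″ = 6.6225 pc.
|d_B − d_A| = |6.6225 − 1.7301| = 4.8924 pc.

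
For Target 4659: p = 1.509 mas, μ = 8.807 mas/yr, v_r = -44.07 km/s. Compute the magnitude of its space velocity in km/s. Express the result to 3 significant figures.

52.0 km/s

d = 1/p = 1/0.001509″ = 662.69 pc.
μ = 8.807 mas/yr = 0.008807 ″/yr.
v_t = 4.740 μ d = 4.740 × 0.008807 × 662.69 = 27.664 km/s.
v = √(v_r² + v_t²) = √((-44.07)² + 27.664²) = √2707.46 = 52.033 km/s.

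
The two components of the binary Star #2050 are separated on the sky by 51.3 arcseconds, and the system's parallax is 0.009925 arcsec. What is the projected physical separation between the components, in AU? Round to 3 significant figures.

d = 1/p = 1/0.009925″ = 100.76 pc.
At distance d (pc), an angle of θ arcsec spans θ·d AU: s = 51.3 × 100.76 = 5169 AU.

5170 AU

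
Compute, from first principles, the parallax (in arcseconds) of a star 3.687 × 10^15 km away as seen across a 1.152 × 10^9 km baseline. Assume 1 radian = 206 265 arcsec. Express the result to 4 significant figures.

θ ≈ B/d = (1.152 × 10^9) / (3.687 × 10^15) = 3.1245 × 10^-7 rad.
In arcseconds: 3.1245 × 10^-7 × 206265 = 0.064447″.

0.06445 arcsec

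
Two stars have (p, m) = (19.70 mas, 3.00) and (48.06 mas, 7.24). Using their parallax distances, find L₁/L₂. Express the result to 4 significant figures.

L₁/L₂ = 295.6

d₁ = 1/p₁ = 1/0.01970″ = 50.761 pc; d₂ = 1/p₂ = 1/0.04806″ = 20.807 pc.
M₁ = m₁ − 5 log₁₀ d₁ + 5 = 3.00 − 8.5277 + 5 = -0.5277.
M₂ = 7.24 − 6.5910 + 5 = 5.6490.
L₁/L₂ = 10^(0.4(M₂ − M₁)) = 10^(0.4 × 6.1767) = 10^2.47068 = 295.58.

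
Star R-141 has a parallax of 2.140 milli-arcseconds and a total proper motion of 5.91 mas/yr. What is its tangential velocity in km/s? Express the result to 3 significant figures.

d = 1/p = 1/0.002140″ = 467.29 pc.
μ = 5.91 mas/yr = 0.00591 ″/yr.
v_t = 4.74 × μ × d = 4.74 × 0.00591 × 467.29 = 13.09 km/s.

13.1 km/s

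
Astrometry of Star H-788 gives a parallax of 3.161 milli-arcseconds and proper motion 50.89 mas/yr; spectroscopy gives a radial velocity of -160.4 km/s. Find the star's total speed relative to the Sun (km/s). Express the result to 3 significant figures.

178 km/s

d = 1/p = 1/0.003161″ = 316.36 pc.
μ = 50.89 mas/yr = 0.05089 ″/yr.
v_t = 4.740 μ d = 4.740 × 0.05089 × 316.36 = 76.312 km/s.
v = √(v_r² + v_t²) = √((-160.4)² + 76.312²) = √31551.7 = 177.63 km/s.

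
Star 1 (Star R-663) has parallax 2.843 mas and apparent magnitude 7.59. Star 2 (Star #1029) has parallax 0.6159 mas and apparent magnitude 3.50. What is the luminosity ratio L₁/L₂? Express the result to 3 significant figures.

L₁/L₂ = 0.00109

d₁ = 1/p₁ = 1/0.002843″ = 351.74 pc; d₂ = 1/p₂ = 1/0.0006159″ = 1623.6 pc.
M₁ = m₁ − 5 log₁₀ d₁ + 5 = 7.59 − 12.7311 + 5 = -0.1411.
M₂ = 3.50 − 16.0524 + 5 = -7.5524.
L₁/L₂ = 10^(0.4(M₂ − M₁)) = 10^(0.4 × (-7.4113)) = 10^(-2.96452) = 0.0010851.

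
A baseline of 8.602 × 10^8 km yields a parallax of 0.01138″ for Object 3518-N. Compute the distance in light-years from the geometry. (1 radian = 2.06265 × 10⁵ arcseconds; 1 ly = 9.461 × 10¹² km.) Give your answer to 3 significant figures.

1650 ly

θ = 0.01138″ = 0.01138/206265 = 5.5172 × 10^-8 rad.
d = B/θ = (8.602 × 10^8) / (5.5172 × 10^-8) = 1.5591 × 10^16 km = (1.5591 × 10^16) / (9.461 × 10^12) ly = 1647.9 ly.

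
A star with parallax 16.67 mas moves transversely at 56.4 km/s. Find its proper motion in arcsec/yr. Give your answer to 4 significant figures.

0.1984 arcsec/yr

d = 1/p = 1/0.01667″ = 59.988 pc.
μ = v_t / (4.74 d) = 56.4 / (4.74 × 59.988) = 56.4 / 284.34 = 0.19835 ″/yr.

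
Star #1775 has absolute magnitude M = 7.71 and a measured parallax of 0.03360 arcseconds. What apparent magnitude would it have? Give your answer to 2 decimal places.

m = 10.08

d = 1/p = 1/0.03360″ = 29.762 pc.
m − M = 5 log₁₀ d − 5 = 5 log₁₀(29.762) − 5 = 7.3683 − 5 = 2.3683.
m = M + (m − M) = 7.71 + 2.3683 = 10.08.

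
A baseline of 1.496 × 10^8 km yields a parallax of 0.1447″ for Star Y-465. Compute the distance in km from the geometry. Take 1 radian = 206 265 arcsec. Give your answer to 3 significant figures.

2.13 × 10^14 km

θ = 0.1447″ = 0.1447/206265 = 7.0152 × 10^-7 rad.
d = B/θ = (1.496 × 10^8) / (7.0152 × 10^-7) = 2.1325 × 10^14 km.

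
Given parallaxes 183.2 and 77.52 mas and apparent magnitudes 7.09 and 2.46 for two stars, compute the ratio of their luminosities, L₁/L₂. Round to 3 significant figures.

L₁/L₂ = 0.00252

d₁ = 1/p₁ = 1/0.1832″ = 5.4585 pc; d₂ = 1/p₂ = 1/0.07752″ = 12.9 pc.
M₁ = m₁ − 5 log₁₀ d₁ + 5 = 7.09 − 3.6854 + 5 = 8.4046.
M₂ = 2.46 − 5.5529 + 5 = 1.9071.
L₁/L₂ = 10^(0.4(M₂ − M₁)) = 10^(0.4 × (-6.4975)) = 10^(-2.59900) = 0.0025177.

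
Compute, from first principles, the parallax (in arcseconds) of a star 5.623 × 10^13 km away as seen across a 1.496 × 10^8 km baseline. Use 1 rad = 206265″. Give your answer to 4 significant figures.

0.5488 arcsec

θ ≈ B/d = (1.496 × 10^8) / (5.623 × 10^13) = 2.6605 × 10^-6 rad.
In arcseconds: 2.6605 × 10^-6 × 206265 = 0.54877″.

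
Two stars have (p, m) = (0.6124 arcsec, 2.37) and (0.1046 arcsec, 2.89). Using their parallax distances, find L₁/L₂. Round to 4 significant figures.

L₁/L₂ = 0.04710

d₁ = 1/p₁ = 1/0.6124″ = 1.6329 pc; d₂ = 1/p₂ = 1/0.1046″ = 9.5602 pc.
M₁ = m₁ − 5 log₁₀ d₁ + 5 = 2.37 − 1.0648 + 5 = 6.3052.
M₂ = 2.89 − 4.9023 + 5 = 2.9877.
L₁/L₂ = 10^(0.4(M₂ − M₁)) = 10^(0.4 × (-3.3175)) = 10^(-1.32700) = 0.047098.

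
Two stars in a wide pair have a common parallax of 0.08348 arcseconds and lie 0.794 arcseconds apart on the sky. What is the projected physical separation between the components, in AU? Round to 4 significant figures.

d = 1/p = 1/0.08348″ = 11.979 pc.
At distance d (pc), an angle of θ arcsec spans θ·d AU: s = 0.794 × 11.979 = 9.5113 AU.

9.511 AU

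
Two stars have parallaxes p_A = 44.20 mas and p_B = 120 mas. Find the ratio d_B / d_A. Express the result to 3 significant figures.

0.368

Since d = 1/p, d_B/d_A = p_A/p_B.
= 44.20 / 120 = 0.36833.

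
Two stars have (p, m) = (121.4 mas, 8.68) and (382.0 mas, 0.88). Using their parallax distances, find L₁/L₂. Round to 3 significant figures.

d₁ = 1/p₁ = 1/0.1214″ = 8.2372 pc; d₂ = 1/p₂ = 1/0.3820″ = 2.6178 pc.
M₁ = m₁ − 5 log₁₀ d₁ + 5 = 8.68 − 4.5789 + 5 = 9.1011.
M₂ = 0.88 − 2.0897 + 5 = 3.7903.
L₁/L₂ = 10^(0.4(M₂ − M₁)) = 10^(0.4 × (-5.3108)) = 10^(-2.12432) = 0.0075107.

L₁/L₂ = 0.00751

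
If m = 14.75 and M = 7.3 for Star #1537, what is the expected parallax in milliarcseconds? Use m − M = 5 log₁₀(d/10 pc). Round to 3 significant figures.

m − M = 14.75 − 7.3 = 7.45.
d = 10^((m−M)/5 + 1) = 10^2.490 = 309.03 pc.
p = 1/d = 1/309.03 = 0.0032359 arcsec = 3.2359 mas.

3.24 mas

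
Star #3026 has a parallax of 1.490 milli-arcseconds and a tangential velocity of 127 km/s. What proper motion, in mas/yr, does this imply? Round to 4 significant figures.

39.92 mas/yr

d = 1/p = 1/0.001490″ = 671.14 pc.
μ = v_t / (4.74 d) = 127 / (4.74 × 671.14) = 127 / 3181.2 = 0.039922 ″/yr = 39.922 mas/yr.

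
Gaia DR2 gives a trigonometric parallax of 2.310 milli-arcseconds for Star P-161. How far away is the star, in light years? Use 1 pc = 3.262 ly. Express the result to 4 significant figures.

p = 2.310 milli-arcseconds = 0.002310 arcsec.
d = 1/p = 1/0.002310 = 432.9 pc.
In light-years: 432.9 × 3.262 = 1412.1 ly.

1412 light years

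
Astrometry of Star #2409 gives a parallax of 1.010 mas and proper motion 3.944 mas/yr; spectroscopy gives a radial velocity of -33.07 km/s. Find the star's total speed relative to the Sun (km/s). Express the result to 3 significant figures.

d = 1/p = 1/0.001010″ = 990.1 pc.
μ = 3.944 mas/yr = 0.003944 ″/yr.
v_t = 4.740 μ d = 4.740 × 0.003944 × 990.1 = 18.509 km/s.
v = √(v_r² + v_t²) = √((-33.07)² + 18.509²) = √1436.21 = 37.897 km/s.

37.9 km/s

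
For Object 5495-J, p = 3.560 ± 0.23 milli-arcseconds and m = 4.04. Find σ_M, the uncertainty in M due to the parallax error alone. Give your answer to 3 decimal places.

M = m − 5 log₁₀ d + 5 = m + 5 log₁₀ p + 5, so ∂M/∂p = 5/(p ln 10).
σ_M = (5/ln 10) · (σ_p/p) = 2.1715 × 0.23/3.560 = 2.1715 × 0.064607 = 0.14029.

σ_M = 0.140 mag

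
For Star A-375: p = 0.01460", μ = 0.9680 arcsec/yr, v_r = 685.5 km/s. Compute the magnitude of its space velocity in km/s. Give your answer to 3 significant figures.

754 km/s

d = 1/p = 1/0.01460″ = 68.493 pc.
v_t = 4.740 μ d = 4.740 × 0.9680 × 68.493 = 314.27 km/s.
v = √(v_r² + v_t²) = √(685.5² + 314.27²) = √568676 = 754.11 km/s.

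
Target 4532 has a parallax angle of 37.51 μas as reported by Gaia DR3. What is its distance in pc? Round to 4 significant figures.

26660 pc

p = 37.51 μas = 0.00003751 arcsec.
d = 1/p = 1/0.00003751 = 26660 pc.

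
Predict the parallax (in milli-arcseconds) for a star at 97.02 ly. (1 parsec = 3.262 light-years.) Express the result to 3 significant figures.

d = 97.02 ly ÷ 3.262 = 29.742 pc.
p = 1/d = 1/29.742 = 0.033622 arcsec.
= 0.033622 × 1000 = 33.622 mas.

33.6 mas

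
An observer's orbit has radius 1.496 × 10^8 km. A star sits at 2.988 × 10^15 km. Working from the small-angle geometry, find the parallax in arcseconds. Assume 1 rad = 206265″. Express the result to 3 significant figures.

0.0103 arcsec

θ ≈ B/d = (1.496 × 10^8) / (2.988 × 10^15) = 5.0067 × 10^-8 rad.
In arcseconds: 5.0067 × 10^-8 × 206265 = 0.010327″.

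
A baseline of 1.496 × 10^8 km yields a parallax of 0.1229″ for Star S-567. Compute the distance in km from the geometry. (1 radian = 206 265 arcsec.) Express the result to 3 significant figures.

2.51 × 10^14 km

θ = 0.1229″ = 0.1229/206265 = 5.9584 × 10^-7 rad.
d = B/θ = (1.496 × 10^8) / (5.9584 × 10^-7) = 2.5107 × 10^14 km.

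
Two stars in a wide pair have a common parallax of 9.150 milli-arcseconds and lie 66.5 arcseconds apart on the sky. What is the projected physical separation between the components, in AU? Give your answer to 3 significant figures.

7270 AU

d = 1/p = 1/0.009150″ = 109.29 pc.
At distance d (pc), an angle of θ arcsec spans θ·d AU: s = 66.5 × 109.29 = 7267.8 AU.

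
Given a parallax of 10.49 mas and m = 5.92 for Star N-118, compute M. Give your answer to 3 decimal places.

d = 1/p = 1/0.01049″ = 95.329 pc.
m − M = 5 log₁₀(95.329) − 5 = 9.8961 − 5 = 4.8961.
M = m − (m − M) = 5.92 − 4.8961 = 1.024.

M = 1.024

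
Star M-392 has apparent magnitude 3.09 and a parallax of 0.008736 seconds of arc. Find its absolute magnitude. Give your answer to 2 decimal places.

M = -2.20

d = 1/p = 1/0.008736″ = 114.47 pc.
m − M = 5 log₁₀(114.47) − 5 = 10.2935 − 5 = 5.2935.
M = m − (m − M) = 3.09 − 5.2935 = -2.20.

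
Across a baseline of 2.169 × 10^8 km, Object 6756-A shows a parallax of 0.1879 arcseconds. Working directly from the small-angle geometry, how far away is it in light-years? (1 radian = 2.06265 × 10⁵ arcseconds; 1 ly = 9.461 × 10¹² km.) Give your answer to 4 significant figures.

θ = 0.1879″ = 0.1879/206265 = 9.1096 × 10^-7 rad.
d = B/θ = (2.169 × 10^8) / (9.1096 × 10^-7) = 2.3810 × 10^14 km = (2.3810 × 10^14) / (9.461 × 10^12) ly = 25.166 ly.

25.17 ly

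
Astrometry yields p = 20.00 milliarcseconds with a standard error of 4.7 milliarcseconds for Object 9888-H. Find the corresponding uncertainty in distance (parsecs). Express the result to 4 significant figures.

11.75 pc

d = 1/p, so σ_d = σ_p / p².
σ_d = 0.00470 / (0.02000)² = 0.00470 / 0.0004 = 11.75 pc.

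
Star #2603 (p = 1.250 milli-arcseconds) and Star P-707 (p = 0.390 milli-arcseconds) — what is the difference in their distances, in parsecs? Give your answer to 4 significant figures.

d_A = 1/0.001250″ = 800 pc; d_B = 1/0.0003900″ = 2564.1 pc.
|d_B − d_A| = |2564.1 − 800| = 1764.1 pc.

1764 pc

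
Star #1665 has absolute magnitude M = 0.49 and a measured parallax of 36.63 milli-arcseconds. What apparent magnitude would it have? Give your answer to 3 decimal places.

m = 2.671

d = 1/p = 1/0.03663″ = 27.3 pc.
m − M = 5 log₁₀ d − 5 = 5 log₁₀(27.3) − 5 = 7.1808 − 5 = 2.1808.
m = M + (m − M) = 0.49 + 2.1808 = 2.671.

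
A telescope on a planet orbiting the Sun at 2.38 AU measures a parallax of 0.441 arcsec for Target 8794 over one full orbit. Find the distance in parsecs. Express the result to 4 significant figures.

With baseline B (in AU) and parallax p (in arcsec), d = B/p parsecs.
d = 2.38 / 0.441 = 5.3968 pc.

5.397 pc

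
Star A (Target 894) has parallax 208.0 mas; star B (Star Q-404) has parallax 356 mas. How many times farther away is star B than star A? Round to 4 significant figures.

0.5843

Since d = 1/p, d_B/d_A = p_A/p_B.
= 208.0 / 356 = 0.58427.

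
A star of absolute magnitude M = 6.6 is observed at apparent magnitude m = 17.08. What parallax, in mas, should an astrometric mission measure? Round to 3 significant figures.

m − M = 17.08 − 6.6 = 10.48.
d = 10^((m−M)/5 + 1) = 10^3.096 = 1247.4 pc.
p = 1/d = 1/1247.4 = 0.00080167 arcsec = 0.80167 mas.

0.802 mas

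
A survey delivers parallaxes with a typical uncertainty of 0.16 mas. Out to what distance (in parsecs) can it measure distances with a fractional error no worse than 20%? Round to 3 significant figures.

σ_d/d = σ_p/p, so the condition is σ_p/p ≤ 0.20, i.e. p ≥ σ_p/0.20.
p_min = 0.16/0.20 = 0.8 mas = 0.0008 arcsec.
d_max = 1/p_min = 1/0.0008 = 1250 pc.

1250 pc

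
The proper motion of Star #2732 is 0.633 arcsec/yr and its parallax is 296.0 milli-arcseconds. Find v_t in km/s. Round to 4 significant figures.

10.14 km/s

d = 1/p = 1/0.2960″ = 3.3784 pc.
v_t = 4.74 × μ × d = 4.74 × 0.633 × 3.3784 = 10.137 km/s.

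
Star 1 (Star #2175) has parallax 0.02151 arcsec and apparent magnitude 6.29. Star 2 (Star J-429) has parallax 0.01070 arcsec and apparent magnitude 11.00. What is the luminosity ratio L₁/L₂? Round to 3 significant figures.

d₁ = 1/p₁ = 1/0.02151″ = 46.49 pc; d₂ = 1/p₂ = 1/0.01070″ = 93.458 pc.
M₁ = m₁ − 5 log₁₀ d₁ + 5 = 6.29 − 8.3368 + 5 = 2.9532.
M₂ = 11.00 − 9.8531 + 5 = 6.1469.
L₁/L₂ = 10^(0.4(M₂ − M₁)) = 10^(0.4 × 3.1937) = 10^1.27748 = 18.944.

L₁/L₂ = 18.9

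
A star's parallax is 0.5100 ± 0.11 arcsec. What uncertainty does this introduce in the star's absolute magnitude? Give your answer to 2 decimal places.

M = m − 5 log₁₀ d + 5 = m + 5 log₁₀ p + 5, so ∂M/∂p = 5/(p ln 10).
σ_M = (5/ln 10) · (σ_p/p) = 2.1715 × 0.11/0.5100 = 2.1715 × 0.21569 = 0.46837.

σ_M = 0.47 mag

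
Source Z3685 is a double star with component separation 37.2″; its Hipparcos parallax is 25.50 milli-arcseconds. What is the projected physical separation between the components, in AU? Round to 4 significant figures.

1459 AU

d = 1/p = 1/0.02550″ = 39.216 pc.
At distance d (pc), an angle of θ arcsec spans θ·d AU: s = 37.2 × 39.216 = 1458.8 AU.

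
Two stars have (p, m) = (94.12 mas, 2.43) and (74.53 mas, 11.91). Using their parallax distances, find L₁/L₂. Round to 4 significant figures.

d₁ = 1/p₁ = 1/0.09412″ = 10.625 pc; d₂ = 1/p₂ = 1/0.07453″ = 13.417 pc.
M₁ = m₁ − 5 log₁₀ d₁ + 5 = 2.43 − 5.1316 + 5 = 2.2984.
M₂ = 11.91 − 5.6383 + 5 = 11.2717.
L₁/L₂ = 10^(0.4(M₂ − M₁)) = 10^(0.4 × 8.9733) = 10^3.58932 = 3884.4.

L₁/L₂ = 3884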